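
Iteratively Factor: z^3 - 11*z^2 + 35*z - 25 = (z - 5)*(z^2 - 6*z + 5) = (z - 5)^2*(z - 1)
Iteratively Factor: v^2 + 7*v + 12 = (v + 3)*(v + 4)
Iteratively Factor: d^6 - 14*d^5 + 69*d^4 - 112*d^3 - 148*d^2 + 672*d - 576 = (d - 2)*(d^5 - 12*d^4 + 45*d^3 - 22*d^2 - 192*d + 288) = (d - 4)*(d - 2)*(d^4 - 8*d^3 + 13*d^2 + 30*d - 72) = (d - 4)^2*(d - 2)*(d^3 - 4*d^2 - 3*d + 18) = (d - 4)^2*(d - 3)*(d - 2)*(d^2 - d - 6) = (d - 4)^2*(d - 3)*(d - 2)*(d + 2)*(d - 3)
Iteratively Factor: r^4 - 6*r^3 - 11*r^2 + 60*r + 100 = (r - 5)*(r^3 - r^2 - 16*r - 20) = (r - 5)^2*(r^2 + 4*r + 4) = (r - 5)^2*(r + 2)*(r + 2)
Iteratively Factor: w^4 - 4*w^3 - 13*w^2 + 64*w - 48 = (w - 3)*(w^3 - w^2 - 16*w + 16) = (w - 3)*(w - 1)*(w^2 - 16) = (w - 3)*(w - 1)*(w + 4)*(w - 4)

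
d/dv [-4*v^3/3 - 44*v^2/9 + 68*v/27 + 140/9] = -4*v^2 - 88*v/9 + 68/27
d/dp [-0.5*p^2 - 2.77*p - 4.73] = -1.0*p - 2.77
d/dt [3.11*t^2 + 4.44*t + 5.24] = 6.22*t + 4.44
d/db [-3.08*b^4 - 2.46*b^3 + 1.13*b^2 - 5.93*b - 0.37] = -12.32*b^3 - 7.38*b^2 + 2.26*b - 5.93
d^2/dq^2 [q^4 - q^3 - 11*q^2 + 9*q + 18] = 12*q^2 - 6*q - 22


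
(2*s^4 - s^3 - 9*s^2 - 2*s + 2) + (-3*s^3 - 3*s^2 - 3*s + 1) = 2*s^4 - 4*s^3 - 12*s^2 - 5*s + 3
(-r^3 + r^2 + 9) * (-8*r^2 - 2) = 8*r^5 - 8*r^4 + 2*r^3 - 74*r^2 - 18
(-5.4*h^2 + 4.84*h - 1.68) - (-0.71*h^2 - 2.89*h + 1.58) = -4.69*h^2 + 7.73*h - 3.26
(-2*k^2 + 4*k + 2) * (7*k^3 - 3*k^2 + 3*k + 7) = -14*k^5 + 34*k^4 - 4*k^3 - 8*k^2 + 34*k + 14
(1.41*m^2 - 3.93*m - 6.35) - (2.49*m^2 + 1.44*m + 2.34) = -1.08*m^2 - 5.37*m - 8.69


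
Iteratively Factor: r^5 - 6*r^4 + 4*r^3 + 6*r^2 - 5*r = (r - 1)*(r^4 - 5*r^3 - r^2 + 5*r) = (r - 5)*(r - 1)*(r^3 - r) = (r - 5)*(r - 1)^2*(r^2 + r) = (r - 5)*(r - 1)^2*(r + 1)*(r)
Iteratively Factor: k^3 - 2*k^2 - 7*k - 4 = (k + 1)*(k^2 - 3*k - 4) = (k - 4)*(k + 1)*(k + 1)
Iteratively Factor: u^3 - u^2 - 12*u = (u)*(u^2 - u - 12) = u*(u + 3)*(u - 4)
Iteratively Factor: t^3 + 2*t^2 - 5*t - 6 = (t + 1)*(t^2 + t - 6) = (t - 2)*(t + 1)*(t + 3)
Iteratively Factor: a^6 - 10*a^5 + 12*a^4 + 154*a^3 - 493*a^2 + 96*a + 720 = (a - 5)*(a^5 - 5*a^4 - 13*a^3 + 89*a^2 - 48*a - 144) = (a - 5)*(a - 3)*(a^4 - 2*a^3 - 19*a^2 + 32*a + 48) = (a - 5)*(a - 3)*(a + 4)*(a^3 - 6*a^2 + 5*a + 12) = (a - 5)*(a - 4)*(a - 3)*(a + 4)*(a^2 - 2*a - 3) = (a - 5)*(a - 4)*(a - 3)*(a + 1)*(a + 4)*(a - 3)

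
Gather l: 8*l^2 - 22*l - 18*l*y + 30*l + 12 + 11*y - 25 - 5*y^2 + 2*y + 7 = 8*l^2 + l*(8 - 18*y) - 5*y^2 + 13*y - 6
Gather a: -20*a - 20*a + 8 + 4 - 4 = 8 - 40*a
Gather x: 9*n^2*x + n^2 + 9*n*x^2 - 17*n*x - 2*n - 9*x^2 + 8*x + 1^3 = n^2 - 2*n + x^2*(9*n - 9) + x*(9*n^2 - 17*n + 8) + 1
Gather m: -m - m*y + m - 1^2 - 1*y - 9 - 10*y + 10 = -m*y - 11*y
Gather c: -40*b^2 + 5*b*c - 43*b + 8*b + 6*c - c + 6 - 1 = -40*b^2 - 35*b + c*(5*b + 5) + 5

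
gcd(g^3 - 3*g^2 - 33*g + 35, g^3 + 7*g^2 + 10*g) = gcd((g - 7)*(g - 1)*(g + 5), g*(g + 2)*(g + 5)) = g + 5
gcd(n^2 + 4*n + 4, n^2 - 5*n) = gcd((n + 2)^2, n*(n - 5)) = 1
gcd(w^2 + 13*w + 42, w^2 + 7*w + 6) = w + 6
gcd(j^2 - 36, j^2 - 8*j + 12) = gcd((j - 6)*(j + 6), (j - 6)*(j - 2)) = j - 6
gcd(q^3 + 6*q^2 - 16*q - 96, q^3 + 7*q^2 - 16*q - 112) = q^2 - 16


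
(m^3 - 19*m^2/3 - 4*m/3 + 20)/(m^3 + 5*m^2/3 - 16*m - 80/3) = (m^2 - 8*m + 12)/(m^2 - 16)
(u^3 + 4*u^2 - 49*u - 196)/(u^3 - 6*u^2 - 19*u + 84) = (u + 7)/(u - 3)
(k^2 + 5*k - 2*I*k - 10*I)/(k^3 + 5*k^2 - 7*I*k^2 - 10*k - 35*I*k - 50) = 1/(k - 5*I)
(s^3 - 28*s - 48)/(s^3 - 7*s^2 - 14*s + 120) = (s + 2)/(s - 5)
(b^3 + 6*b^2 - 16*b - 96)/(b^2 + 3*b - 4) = (b^2 + 2*b - 24)/(b - 1)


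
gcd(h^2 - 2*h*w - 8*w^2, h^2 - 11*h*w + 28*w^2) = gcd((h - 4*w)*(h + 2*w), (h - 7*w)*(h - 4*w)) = -h + 4*w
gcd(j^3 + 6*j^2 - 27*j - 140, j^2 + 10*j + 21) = j + 7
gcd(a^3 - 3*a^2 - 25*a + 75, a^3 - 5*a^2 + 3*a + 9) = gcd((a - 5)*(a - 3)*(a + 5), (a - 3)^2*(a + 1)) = a - 3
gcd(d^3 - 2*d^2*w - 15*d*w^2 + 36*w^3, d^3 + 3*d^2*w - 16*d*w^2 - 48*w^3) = d + 4*w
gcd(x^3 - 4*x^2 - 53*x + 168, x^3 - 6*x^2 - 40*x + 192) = x - 8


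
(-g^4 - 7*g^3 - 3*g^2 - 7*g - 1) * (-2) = 2*g^4 + 14*g^3 + 6*g^2 + 14*g + 2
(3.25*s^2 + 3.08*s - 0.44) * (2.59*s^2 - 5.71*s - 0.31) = 8.4175*s^4 - 10.5803*s^3 - 19.7339*s^2 + 1.5576*s + 0.1364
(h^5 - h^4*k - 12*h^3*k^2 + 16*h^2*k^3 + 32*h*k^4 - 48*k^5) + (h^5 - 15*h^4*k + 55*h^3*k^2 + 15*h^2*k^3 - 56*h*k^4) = 2*h^5 - 16*h^4*k + 43*h^3*k^2 + 31*h^2*k^3 - 24*h*k^4 - 48*k^5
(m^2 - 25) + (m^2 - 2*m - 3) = 2*m^2 - 2*m - 28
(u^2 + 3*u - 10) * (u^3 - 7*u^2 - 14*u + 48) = u^5 - 4*u^4 - 45*u^3 + 76*u^2 + 284*u - 480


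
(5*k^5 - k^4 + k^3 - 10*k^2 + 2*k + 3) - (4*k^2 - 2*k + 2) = 5*k^5 - k^4 + k^3 - 14*k^2 + 4*k + 1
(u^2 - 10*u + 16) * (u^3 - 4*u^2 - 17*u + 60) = u^5 - 14*u^4 + 39*u^3 + 166*u^2 - 872*u + 960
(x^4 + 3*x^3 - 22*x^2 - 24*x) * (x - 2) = x^5 + x^4 - 28*x^3 + 20*x^2 + 48*x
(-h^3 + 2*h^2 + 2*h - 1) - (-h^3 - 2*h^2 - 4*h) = 4*h^2 + 6*h - 1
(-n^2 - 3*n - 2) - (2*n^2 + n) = -3*n^2 - 4*n - 2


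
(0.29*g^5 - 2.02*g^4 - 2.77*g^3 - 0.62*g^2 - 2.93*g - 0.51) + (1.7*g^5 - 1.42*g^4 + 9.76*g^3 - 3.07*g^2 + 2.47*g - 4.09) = 1.99*g^5 - 3.44*g^4 + 6.99*g^3 - 3.69*g^2 - 0.46*g - 4.6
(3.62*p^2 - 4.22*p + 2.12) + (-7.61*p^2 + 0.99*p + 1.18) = -3.99*p^2 - 3.23*p + 3.3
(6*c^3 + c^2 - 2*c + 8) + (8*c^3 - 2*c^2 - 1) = 14*c^3 - c^2 - 2*c + 7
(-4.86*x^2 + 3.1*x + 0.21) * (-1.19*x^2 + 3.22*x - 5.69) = 5.7834*x^4 - 19.3382*x^3 + 37.3855*x^2 - 16.9628*x - 1.1949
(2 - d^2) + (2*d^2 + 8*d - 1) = d^2 + 8*d + 1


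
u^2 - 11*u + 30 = (u - 6)*(u - 5)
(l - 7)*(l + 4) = l^2 - 3*l - 28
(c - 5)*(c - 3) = c^2 - 8*c + 15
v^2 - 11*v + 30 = (v - 6)*(v - 5)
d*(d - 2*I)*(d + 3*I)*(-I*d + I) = -I*d^4 + d^3 + I*d^3 - d^2 - 6*I*d^2 + 6*I*d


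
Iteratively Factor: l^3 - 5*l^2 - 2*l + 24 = (l - 3)*(l^2 - 2*l - 8) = (l - 4)*(l - 3)*(l + 2)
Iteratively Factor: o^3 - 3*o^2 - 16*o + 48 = (o - 4)*(o^2 + o - 12) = (o - 4)*(o + 4)*(o - 3)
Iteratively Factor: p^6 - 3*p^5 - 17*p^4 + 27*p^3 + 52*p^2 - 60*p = (p - 5)*(p^5 + 2*p^4 - 7*p^3 - 8*p^2 + 12*p) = (p - 5)*(p - 2)*(p^4 + 4*p^3 + p^2 - 6*p) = (p - 5)*(p - 2)*(p - 1)*(p^3 + 5*p^2 + 6*p) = (p - 5)*(p - 2)*(p - 1)*(p + 3)*(p^2 + 2*p) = (p - 5)*(p - 2)*(p - 1)*(p + 2)*(p + 3)*(p)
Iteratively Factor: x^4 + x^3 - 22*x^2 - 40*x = (x + 4)*(x^3 - 3*x^2 - 10*x) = x*(x + 4)*(x^2 - 3*x - 10) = x*(x + 2)*(x + 4)*(x - 5)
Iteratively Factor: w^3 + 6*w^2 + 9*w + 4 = (w + 4)*(w^2 + 2*w + 1) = (w + 1)*(w + 4)*(w + 1)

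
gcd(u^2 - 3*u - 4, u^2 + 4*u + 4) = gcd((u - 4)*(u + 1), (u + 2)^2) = 1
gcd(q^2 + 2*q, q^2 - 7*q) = q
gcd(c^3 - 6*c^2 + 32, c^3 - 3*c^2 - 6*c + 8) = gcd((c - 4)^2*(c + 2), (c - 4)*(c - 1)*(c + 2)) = c^2 - 2*c - 8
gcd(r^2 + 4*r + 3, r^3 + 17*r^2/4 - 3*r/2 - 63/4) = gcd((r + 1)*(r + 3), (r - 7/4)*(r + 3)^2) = r + 3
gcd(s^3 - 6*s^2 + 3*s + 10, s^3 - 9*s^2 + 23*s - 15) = s - 5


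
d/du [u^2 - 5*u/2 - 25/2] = 2*u - 5/2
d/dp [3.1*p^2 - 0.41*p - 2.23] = 6.2*p - 0.41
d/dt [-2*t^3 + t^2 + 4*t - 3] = -6*t^2 + 2*t + 4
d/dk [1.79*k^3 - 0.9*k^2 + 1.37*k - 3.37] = 5.37*k^2 - 1.8*k + 1.37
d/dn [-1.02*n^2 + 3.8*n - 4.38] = 3.8 - 2.04*n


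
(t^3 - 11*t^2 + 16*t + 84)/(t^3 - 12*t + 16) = (t^3 - 11*t^2 + 16*t + 84)/(t^3 - 12*t + 16)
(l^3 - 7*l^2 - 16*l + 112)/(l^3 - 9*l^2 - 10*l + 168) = (l - 4)/(l - 6)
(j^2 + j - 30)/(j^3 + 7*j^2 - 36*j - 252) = (j - 5)/(j^2 + j - 42)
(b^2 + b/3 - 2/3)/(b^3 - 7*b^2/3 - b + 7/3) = (3*b - 2)/(3*b^2 - 10*b + 7)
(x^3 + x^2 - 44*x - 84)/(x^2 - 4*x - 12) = (x^2 - x - 42)/(x - 6)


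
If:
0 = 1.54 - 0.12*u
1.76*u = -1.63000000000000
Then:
No Solution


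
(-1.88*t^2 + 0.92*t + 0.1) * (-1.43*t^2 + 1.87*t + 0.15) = 2.6884*t^4 - 4.8312*t^3 + 1.2954*t^2 + 0.325*t + 0.015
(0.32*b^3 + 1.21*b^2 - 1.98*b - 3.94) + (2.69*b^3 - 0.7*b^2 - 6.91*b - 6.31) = 3.01*b^3 + 0.51*b^2 - 8.89*b - 10.25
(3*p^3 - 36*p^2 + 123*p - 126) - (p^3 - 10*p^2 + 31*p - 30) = 2*p^3 - 26*p^2 + 92*p - 96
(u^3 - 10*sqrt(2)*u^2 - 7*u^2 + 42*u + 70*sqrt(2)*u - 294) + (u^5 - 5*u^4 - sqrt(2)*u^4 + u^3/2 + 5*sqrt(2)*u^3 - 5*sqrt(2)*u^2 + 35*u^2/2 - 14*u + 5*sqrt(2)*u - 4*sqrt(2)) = u^5 - 5*u^4 - sqrt(2)*u^4 + 3*u^3/2 + 5*sqrt(2)*u^3 - 15*sqrt(2)*u^2 + 21*u^2/2 + 28*u + 75*sqrt(2)*u - 294 - 4*sqrt(2)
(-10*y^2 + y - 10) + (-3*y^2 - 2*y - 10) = -13*y^2 - y - 20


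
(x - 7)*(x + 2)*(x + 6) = x^3 + x^2 - 44*x - 84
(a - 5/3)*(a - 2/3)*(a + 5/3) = a^3 - 2*a^2/3 - 25*a/9 + 50/27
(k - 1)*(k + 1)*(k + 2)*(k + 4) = k^4 + 6*k^3 + 7*k^2 - 6*k - 8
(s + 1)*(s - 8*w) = s^2 - 8*s*w + s - 8*w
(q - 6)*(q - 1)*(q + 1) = q^3 - 6*q^2 - q + 6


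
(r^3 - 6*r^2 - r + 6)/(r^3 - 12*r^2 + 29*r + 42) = (r - 1)/(r - 7)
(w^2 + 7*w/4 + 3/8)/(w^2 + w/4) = (w + 3/2)/w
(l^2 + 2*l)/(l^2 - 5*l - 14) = l/(l - 7)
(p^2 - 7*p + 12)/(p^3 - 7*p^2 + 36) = (p - 4)/(p^2 - 4*p - 12)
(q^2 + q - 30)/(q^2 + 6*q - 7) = (q^2 + q - 30)/(q^2 + 6*q - 7)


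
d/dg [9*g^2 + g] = 18*g + 1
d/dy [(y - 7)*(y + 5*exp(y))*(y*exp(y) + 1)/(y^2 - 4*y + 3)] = (-2*(y - 7)*(y - 2)*(y + 5*exp(y))*(y*exp(y) + 1) + (y^2 - 4*y + 3)*((y - 7)*(y + 1)*(y + 5*exp(y))*exp(y) + (y - 7)*(y*exp(y) + 1)*(5*exp(y) + 1) + (y + 5*exp(y))*(y*exp(y) + 1)))/(y^2 - 4*y + 3)^2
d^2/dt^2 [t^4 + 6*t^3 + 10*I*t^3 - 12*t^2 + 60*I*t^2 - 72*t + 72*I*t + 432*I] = 12*t^2 + 12*t*(3 + 5*I) - 24 + 120*I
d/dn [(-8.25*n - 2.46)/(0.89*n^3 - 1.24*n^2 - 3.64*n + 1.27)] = (14.685*n^3 - 3.6618*n^2 - 6.1008*n - 19.4319)/(0.7921*n^6 - 2.2072*n^5 - 4.9416*n^4 + 11.2878*n^3 + 10.1*n^2 - 9.2456*n + 1.6129)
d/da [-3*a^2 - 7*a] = -6*a - 7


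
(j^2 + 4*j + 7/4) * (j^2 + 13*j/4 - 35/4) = j^4 + 29*j^3/4 + 6*j^2 - 469*j/16 - 245/16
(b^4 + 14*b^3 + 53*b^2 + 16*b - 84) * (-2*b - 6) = -2*b^5 - 34*b^4 - 190*b^3 - 350*b^2 + 72*b + 504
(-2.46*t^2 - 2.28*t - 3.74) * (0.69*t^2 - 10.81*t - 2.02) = -1.6974*t^4 + 25.0194*t^3 + 27.0354*t^2 + 45.035*t + 7.5548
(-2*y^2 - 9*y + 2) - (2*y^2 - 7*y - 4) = -4*y^2 - 2*y + 6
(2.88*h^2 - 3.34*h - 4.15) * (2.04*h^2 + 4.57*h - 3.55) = 5.8752*h^4 + 6.348*h^3 - 33.9538*h^2 - 7.1085*h + 14.7325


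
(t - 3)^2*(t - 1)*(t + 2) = t^4 - 5*t^3 + t^2 + 21*t - 18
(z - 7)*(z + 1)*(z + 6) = z^3 - 43*z - 42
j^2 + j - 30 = (j - 5)*(j + 6)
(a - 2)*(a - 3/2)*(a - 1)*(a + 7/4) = a^4 - 11*a^3/4 - 11*a^2/8 + 67*a/8 - 21/4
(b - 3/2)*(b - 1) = b^2 - 5*b/2 + 3/2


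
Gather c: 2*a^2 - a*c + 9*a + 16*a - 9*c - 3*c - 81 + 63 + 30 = 2*a^2 + 25*a + c*(-a - 12) + 12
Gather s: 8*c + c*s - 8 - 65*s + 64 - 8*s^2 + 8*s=8*c - 8*s^2 + s*(c - 57) + 56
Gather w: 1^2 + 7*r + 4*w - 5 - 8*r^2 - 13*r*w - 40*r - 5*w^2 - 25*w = -8*r^2 - 33*r - 5*w^2 + w*(-13*r - 21) - 4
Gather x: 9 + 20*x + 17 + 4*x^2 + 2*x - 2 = 4*x^2 + 22*x + 24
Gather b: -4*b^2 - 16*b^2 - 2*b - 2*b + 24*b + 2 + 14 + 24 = -20*b^2 + 20*b + 40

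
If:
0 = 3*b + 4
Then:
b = -4/3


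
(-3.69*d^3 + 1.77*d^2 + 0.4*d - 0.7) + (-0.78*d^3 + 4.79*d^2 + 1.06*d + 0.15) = -4.47*d^3 + 6.56*d^2 + 1.46*d - 0.55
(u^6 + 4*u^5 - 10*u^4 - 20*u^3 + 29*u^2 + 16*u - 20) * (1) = u^6 + 4*u^5 - 10*u^4 - 20*u^3 + 29*u^2 + 16*u - 20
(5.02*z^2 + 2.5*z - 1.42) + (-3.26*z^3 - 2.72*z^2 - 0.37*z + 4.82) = -3.26*z^3 + 2.3*z^2 + 2.13*z + 3.4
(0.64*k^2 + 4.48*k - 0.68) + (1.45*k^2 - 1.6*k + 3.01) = 2.09*k^2 + 2.88*k + 2.33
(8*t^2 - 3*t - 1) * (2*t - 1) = 16*t^3 - 14*t^2 + t + 1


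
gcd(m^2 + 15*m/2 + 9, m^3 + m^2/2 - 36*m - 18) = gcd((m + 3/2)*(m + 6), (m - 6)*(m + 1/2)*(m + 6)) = m + 6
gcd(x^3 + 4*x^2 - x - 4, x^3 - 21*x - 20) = x^2 + 5*x + 4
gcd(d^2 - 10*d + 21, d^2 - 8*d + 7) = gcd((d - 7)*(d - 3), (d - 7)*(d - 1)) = d - 7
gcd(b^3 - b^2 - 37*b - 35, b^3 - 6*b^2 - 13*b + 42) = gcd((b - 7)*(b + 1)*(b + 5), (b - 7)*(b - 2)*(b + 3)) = b - 7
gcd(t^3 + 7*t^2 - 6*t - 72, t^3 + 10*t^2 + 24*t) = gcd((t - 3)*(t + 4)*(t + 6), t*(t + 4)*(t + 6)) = t^2 + 10*t + 24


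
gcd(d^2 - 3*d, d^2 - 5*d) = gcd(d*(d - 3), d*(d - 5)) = d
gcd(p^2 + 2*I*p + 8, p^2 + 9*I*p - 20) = p + 4*I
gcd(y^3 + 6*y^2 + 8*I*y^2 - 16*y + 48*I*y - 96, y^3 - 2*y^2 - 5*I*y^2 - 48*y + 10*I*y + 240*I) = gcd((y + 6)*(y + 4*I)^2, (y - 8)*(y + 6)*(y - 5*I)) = y + 6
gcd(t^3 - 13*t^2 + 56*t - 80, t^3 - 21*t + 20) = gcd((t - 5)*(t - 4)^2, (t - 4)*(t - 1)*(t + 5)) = t - 4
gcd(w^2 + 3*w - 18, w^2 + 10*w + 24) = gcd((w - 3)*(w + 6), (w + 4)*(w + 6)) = w + 6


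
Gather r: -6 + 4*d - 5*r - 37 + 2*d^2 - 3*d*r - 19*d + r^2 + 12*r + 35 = 2*d^2 - 15*d + r^2 + r*(7 - 3*d) - 8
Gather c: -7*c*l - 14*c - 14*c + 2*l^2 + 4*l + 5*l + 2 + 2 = c*(-7*l - 28) + 2*l^2 + 9*l + 4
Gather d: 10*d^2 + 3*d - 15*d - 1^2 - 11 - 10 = 10*d^2 - 12*d - 22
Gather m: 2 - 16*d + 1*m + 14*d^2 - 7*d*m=14*d^2 - 16*d + m*(1 - 7*d) + 2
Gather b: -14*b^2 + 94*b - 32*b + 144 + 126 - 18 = -14*b^2 + 62*b + 252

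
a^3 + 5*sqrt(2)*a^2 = a^2*(a + 5*sqrt(2))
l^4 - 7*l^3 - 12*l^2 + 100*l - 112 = (l - 7)*(l - 2)^2*(l + 4)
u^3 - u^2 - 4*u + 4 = (u - 2)*(u - 1)*(u + 2)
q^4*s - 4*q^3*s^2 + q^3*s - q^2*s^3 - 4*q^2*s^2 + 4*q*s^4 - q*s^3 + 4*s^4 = (q - 4*s)*(q - s)*(q + s)*(q*s + s)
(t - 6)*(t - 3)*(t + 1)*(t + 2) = t^4 - 6*t^3 - 7*t^2 + 36*t + 36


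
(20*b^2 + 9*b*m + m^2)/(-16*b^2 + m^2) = (-5*b - m)/(4*b - m)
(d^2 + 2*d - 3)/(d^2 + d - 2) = (d + 3)/(d + 2)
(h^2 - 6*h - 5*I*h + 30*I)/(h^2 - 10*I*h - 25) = (h - 6)/(h - 5*I)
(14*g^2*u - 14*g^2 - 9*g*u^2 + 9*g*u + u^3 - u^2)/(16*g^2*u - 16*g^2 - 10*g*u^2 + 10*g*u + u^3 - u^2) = (-7*g + u)/(-8*g + u)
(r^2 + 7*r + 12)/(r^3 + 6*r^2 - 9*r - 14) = (r^2 + 7*r + 12)/(r^3 + 6*r^2 - 9*r - 14)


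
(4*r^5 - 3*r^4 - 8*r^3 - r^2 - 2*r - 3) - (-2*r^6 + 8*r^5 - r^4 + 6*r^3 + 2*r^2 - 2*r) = 2*r^6 - 4*r^5 - 2*r^4 - 14*r^3 - 3*r^2 - 3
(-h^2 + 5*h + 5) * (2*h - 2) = -2*h^3 + 12*h^2 - 10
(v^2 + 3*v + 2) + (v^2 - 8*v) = 2*v^2 - 5*v + 2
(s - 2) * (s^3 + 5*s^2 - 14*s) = s^4 + 3*s^3 - 24*s^2 + 28*s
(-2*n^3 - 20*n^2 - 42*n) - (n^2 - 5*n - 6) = -2*n^3 - 21*n^2 - 37*n + 6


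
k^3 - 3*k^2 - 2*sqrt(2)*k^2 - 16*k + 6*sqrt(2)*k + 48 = (k - 3)*(k - 4*sqrt(2))*(k + 2*sqrt(2))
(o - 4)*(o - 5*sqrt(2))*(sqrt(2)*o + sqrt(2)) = sqrt(2)*o^3 - 10*o^2 - 3*sqrt(2)*o^2 - 4*sqrt(2)*o + 30*o + 40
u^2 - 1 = (u - 1)*(u + 1)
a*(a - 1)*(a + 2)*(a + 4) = a^4 + 5*a^3 + 2*a^2 - 8*a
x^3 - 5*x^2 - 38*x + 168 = (x - 7)*(x - 4)*(x + 6)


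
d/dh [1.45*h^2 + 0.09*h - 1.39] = 2.9*h + 0.09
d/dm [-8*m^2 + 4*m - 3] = 4 - 16*m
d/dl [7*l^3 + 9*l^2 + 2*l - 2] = 21*l^2 + 18*l + 2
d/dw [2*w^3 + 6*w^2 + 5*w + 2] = 6*w^2 + 12*w + 5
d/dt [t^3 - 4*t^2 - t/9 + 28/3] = 3*t^2 - 8*t - 1/9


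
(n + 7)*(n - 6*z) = n^2 - 6*n*z + 7*n - 42*z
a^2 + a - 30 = (a - 5)*(a + 6)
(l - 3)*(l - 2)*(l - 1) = l^3 - 6*l^2 + 11*l - 6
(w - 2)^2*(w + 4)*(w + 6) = w^4 + 6*w^3 - 12*w^2 - 56*w + 96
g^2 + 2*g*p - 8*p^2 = (g - 2*p)*(g + 4*p)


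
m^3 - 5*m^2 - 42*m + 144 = (m - 8)*(m - 3)*(m + 6)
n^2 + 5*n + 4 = (n + 1)*(n + 4)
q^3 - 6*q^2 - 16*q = q*(q - 8)*(q + 2)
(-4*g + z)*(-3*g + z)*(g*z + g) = 12*g^3*z + 12*g^3 - 7*g^2*z^2 - 7*g^2*z + g*z^3 + g*z^2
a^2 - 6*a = a*(a - 6)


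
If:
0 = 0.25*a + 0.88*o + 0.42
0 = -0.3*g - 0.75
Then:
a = -3.52*o - 1.68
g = -2.50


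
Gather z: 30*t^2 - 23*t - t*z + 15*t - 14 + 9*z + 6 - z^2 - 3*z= 30*t^2 - 8*t - z^2 + z*(6 - t) - 8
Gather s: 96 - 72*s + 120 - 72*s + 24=240 - 144*s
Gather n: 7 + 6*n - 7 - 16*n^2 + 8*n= -16*n^2 + 14*n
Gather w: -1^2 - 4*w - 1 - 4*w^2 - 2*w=-4*w^2 - 6*w - 2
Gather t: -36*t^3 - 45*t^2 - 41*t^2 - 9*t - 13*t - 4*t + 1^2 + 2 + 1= -36*t^3 - 86*t^2 - 26*t + 4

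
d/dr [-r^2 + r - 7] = 1 - 2*r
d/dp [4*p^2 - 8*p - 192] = 8*p - 8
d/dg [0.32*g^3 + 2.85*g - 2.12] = 0.96*g^2 + 2.85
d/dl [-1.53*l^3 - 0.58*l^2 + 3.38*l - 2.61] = -4.59*l^2 - 1.16*l + 3.38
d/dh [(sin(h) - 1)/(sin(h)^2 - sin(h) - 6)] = (2*sin(h) + cos(h)^2 - 8)*cos(h)/(sin(h) + cos(h)^2 + 5)^2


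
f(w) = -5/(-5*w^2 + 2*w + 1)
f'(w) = -5*(10*w - 2)/(-5*w^2 + 2*w + 1)^2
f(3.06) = 0.13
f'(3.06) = -0.09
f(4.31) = 0.06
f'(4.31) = -0.03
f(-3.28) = 0.08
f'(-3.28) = 0.05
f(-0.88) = 1.08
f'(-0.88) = 2.52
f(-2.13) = 0.19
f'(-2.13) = 0.17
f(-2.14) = 0.19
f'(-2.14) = 0.17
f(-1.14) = 0.64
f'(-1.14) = 1.11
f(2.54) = 0.19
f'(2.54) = -0.17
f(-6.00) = 0.03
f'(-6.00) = 0.01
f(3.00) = 0.13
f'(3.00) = -0.10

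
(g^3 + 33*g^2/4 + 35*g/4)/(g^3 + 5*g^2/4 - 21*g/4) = (4*g^2 + 33*g + 35)/(4*g^2 + 5*g - 21)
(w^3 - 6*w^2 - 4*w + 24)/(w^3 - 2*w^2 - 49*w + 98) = (w^2 - 4*w - 12)/(w^2 - 49)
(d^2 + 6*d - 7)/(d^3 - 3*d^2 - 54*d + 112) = (d - 1)/(d^2 - 10*d + 16)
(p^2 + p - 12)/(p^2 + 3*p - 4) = (p - 3)/(p - 1)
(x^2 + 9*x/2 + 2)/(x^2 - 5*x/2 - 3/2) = (x + 4)/(x - 3)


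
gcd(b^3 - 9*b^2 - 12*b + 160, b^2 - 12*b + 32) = b - 8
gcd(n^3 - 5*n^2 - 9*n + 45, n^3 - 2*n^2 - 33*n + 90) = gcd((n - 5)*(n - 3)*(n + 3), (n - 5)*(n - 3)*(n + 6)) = n^2 - 8*n + 15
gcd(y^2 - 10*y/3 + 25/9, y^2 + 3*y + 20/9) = 1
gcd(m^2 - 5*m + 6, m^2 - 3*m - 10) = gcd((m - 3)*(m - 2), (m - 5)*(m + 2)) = 1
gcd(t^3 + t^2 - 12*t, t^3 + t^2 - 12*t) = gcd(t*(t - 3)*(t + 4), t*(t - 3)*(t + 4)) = t^3 + t^2 - 12*t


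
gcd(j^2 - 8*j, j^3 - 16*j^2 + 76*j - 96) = j - 8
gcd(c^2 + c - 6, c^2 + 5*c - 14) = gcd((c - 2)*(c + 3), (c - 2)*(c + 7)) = c - 2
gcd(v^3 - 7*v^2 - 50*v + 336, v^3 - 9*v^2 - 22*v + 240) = v^2 - 14*v + 48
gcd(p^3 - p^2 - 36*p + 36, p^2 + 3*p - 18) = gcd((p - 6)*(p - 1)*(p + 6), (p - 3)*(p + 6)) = p + 6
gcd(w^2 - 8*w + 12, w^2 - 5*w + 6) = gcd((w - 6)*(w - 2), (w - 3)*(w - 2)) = w - 2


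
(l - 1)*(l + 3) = l^2 + 2*l - 3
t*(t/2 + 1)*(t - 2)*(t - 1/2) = t^4/2 - t^3/4 - 2*t^2 + t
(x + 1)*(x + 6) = x^2 + 7*x + 6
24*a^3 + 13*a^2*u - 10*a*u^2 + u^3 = (-8*a + u)*(-3*a + u)*(a + u)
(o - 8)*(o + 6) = o^2 - 2*o - 48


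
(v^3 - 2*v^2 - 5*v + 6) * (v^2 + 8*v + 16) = v^5 + 6*v^4 - 5*v^3 - 66*v^2 - 32*v + 96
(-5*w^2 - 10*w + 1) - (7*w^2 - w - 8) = -12*w^2 - 9*w + 9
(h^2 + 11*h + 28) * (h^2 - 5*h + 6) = h^4 + 6*h^3 - 21*h^2 - 74*h + 168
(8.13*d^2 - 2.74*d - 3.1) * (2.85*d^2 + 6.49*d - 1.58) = 23.1705*d^4 + 44.9547*d^3 - 39.463*d^2 - 15.7898*d + 4.898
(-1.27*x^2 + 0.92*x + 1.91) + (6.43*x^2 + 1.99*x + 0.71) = 5.16*x^2 + 2.91*x + 2.62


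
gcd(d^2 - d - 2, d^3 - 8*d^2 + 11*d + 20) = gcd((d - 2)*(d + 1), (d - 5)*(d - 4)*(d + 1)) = d + 1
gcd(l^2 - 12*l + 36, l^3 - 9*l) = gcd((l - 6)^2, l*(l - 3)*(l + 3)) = 1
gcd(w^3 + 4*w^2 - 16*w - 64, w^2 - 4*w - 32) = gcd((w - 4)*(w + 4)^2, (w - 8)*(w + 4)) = w + 4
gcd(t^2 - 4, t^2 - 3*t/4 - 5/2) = t - 2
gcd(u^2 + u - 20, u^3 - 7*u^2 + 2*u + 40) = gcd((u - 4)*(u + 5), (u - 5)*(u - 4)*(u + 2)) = u - 4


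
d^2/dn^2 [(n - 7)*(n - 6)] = 2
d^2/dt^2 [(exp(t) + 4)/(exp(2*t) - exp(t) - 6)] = (exp(4*t) + 17*exp(3*t) + 24*exp(2*t) + 94*exp(t) + 12)*exp(t)/(exp(6*t) - 3*exp(5*t) - 15*exp(4*t) + 35*exp(3*t) + 90*exp(2*t) - 108*exp(t) - 216)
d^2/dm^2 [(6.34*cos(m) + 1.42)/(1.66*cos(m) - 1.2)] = (16.542232*sin(m)^2 - 11.95824*cos(m) + 16.542232)/(4.574296*cos(m)^3 - 9.92016*cos(m)^2 + 7.1712*cos(m) - 1.728)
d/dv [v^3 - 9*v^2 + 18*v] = 3*v^2 - 18*v + 18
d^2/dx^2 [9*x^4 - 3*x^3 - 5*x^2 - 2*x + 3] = 108*x^2 - 18*x - 10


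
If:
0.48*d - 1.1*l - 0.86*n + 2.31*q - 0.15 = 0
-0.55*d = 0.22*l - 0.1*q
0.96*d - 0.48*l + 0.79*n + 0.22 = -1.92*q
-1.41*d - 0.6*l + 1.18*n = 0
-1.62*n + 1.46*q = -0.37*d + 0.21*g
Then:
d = 0.23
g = -1.37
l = -0.73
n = -0.10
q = -0.37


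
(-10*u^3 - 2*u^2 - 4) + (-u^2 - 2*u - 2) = -10*u^3 - 3*u^2 - 2*u - 6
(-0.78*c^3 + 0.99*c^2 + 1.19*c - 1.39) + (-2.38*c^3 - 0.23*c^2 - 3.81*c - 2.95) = -3.16*c^3 + 0.76*c^2 - 2.62*c - 4.34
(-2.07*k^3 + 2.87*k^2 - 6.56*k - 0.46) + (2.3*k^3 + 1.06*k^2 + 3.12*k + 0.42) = 0.23*k^3 + 3.93*k^2 - 3.44*k - 0.04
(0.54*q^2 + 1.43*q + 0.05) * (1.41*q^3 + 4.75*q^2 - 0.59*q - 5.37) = 0.7614*q^5 + 4.5813*q^4 + 6.5444*q^3 - 3.506*q^2 - 7.7086*q - 0.2685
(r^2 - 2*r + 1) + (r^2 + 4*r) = 2*r^2 + 2*r + 1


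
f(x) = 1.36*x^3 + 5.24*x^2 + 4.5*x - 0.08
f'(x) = 4.08*x^2 + 10.48*x + 4.5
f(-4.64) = -44.01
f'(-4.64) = 43.71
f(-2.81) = -1.53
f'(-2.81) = 7.27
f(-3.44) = -8.91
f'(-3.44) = 16.73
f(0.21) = 1.11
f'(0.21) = 6.88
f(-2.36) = 0.61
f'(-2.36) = 2.49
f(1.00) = 11.02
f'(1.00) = 19.06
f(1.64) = 27.39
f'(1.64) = 32.66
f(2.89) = 89.52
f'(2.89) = 68.86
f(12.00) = 3158.56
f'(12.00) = 717.78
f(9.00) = 1456.30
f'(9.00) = 429.30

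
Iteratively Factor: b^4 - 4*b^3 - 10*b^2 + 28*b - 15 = (b + 3)*(b^3 - 7*b^2 + 11*b - 5) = (b - 1)*(b + 3)*(b^2 - 6*b + 5) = (b - 1)^2*(b + 3)*(b - 5)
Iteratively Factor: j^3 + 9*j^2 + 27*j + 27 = (j + 3)*(j^2 + 6*j + 9) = (j + 3)^2*(j + 3)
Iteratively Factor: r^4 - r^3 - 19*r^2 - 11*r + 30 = (r - 1)*(r^3 - 19*r - 30) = (r - 5)*(r - 1)*(r^2 + 5*r + 6) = (r - 5)*(r - 1)*(r + 3)*(r + 2)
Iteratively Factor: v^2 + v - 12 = (v + 4)*(v - 3)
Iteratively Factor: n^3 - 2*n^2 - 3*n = (n - 3)*(n^2 + n) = (n - 3)*(n + 1)*(n)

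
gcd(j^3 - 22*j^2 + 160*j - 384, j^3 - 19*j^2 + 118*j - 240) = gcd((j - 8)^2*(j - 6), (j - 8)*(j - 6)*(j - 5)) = j^2 - 14*j + 48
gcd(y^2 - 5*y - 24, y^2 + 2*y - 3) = y + 3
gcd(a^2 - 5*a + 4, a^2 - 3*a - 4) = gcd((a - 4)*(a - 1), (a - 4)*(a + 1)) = a - 4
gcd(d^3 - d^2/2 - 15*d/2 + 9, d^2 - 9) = d + 3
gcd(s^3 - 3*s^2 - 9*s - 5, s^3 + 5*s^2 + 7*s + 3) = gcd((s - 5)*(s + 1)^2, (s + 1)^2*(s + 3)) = s^2 + 2*s + 1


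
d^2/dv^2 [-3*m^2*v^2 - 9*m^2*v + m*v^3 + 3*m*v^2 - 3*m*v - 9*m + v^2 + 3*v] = -6*m^2 + 6*m*v + 6*m + 2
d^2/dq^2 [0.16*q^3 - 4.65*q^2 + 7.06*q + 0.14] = 0.96*q - 9.3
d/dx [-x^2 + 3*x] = 3 - 2*x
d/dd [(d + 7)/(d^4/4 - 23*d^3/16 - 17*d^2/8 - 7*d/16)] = 16*(-12*d^4 - 66*d^3 + 517*d^2 + 476*d + 49)/(d^2*(16*d^6 - 184*d^5 + 257*d^4 + 1508*d^3 + 1478*d^2 + 476*d + 49))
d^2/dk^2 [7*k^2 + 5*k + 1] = 14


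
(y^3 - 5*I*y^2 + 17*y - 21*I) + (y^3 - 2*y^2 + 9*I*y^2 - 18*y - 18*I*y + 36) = 2*y^3 - 2*y^2 + 4*I*y^2 - y - 18*I*y + 36 - 21*I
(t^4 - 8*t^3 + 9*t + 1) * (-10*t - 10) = -10*t^5 + 70*t^4 + 80*t^3 - 90*t^2 - 100*t - 10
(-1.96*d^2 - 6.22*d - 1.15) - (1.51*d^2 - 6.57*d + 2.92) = -3.47*d^2 + 0.350000000000001*d - 4.07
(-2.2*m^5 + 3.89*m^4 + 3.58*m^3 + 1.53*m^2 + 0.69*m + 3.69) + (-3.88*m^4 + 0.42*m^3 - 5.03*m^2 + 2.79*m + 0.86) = -2.2*m^5 + 0.0100000000000002*m^4 + 4.0*m^3 - 3.5*m^2 + 3.48*m + 4.55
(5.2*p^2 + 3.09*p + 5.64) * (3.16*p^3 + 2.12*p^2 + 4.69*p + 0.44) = 16.432*p^5 + 20.7884*p^4 + 48.7612*p^3 + 28.7369*p^2 + 27.8112*p + 2.4816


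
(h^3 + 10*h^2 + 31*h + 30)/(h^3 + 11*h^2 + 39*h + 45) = (h + 2)/(h + 3)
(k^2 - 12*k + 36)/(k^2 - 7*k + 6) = (k - 6)/(k - 1)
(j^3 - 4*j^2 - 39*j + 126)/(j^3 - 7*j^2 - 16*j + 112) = (j^2 + 3*j - 18)/(j^2 - 16)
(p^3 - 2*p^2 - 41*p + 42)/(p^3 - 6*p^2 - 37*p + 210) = (p - 1)/(p - 5)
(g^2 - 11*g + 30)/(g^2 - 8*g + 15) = (g - 6)/(g - 3)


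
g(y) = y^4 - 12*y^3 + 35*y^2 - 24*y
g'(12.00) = 2544.00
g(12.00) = 4752.00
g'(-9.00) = -6486.00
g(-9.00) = 18360.00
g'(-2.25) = -409.31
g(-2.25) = 393.50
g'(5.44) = -64.61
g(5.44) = -150.87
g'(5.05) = -73.44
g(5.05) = -123.69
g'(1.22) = 15.08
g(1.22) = 3.24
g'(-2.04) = -350.58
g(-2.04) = 313.81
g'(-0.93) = -123.45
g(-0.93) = 62.99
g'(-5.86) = -2475.35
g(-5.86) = 4936.49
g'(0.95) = 13.44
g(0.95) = -0.69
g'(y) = 4*y^3 - 36*y^2 + 70*y - 24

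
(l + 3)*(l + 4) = l^2 + 7*l + 12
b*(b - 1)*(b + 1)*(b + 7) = b^4 + 7*b^3 - b^2 - 7*b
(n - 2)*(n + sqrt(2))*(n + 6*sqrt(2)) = n^3 - 2*n^2 + 7*sqrt(2)*n^2 - 14*sqrt(2)*n + 12*n - 24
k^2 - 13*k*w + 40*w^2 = (k - 8*w)*(k - 5*w)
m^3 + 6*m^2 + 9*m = m*(m + 3)^2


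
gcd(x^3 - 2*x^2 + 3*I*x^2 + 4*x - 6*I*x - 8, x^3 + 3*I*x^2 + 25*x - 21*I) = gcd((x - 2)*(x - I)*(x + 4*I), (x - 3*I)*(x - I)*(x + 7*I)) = x - I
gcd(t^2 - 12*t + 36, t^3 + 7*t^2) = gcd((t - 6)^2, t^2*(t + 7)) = 1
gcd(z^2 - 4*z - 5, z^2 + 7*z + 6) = z + 1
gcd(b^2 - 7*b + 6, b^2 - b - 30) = b - 6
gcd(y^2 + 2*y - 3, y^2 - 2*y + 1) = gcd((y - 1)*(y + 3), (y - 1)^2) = y - 1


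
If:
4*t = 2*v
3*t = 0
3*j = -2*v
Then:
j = 0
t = 0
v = 0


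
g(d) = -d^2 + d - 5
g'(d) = 1 - 2*d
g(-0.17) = -5.20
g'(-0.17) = 1.34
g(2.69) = -9.55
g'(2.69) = -4.38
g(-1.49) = -8.71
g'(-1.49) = 3.98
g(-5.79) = -44.31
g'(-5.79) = 12.58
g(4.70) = -22.39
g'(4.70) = -8.40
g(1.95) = -6.85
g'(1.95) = -2.90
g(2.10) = -7.31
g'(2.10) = -3.20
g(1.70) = -6.19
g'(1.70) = -2.40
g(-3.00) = -17.00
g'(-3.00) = 7.00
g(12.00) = -137.00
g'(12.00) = -23.00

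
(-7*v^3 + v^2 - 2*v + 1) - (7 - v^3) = -6*v^3 + v^2 - 2*v - 6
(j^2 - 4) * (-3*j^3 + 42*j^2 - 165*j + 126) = -3*j^5 + 42*j^4 - 153*j^3 - 42*j^2 + 660*j - 504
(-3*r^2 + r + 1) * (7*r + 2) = -21*r^3 + r^2 + 9*r + 2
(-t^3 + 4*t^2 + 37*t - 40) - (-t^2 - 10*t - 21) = -t^3 + 5*t^2 + 47*t - 19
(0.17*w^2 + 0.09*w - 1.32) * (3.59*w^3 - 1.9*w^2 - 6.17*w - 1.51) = 0.6103*w^5 + 9.9999999999989e-5*w^4 - 5.9587*w^3 + 1.696*w^2 + 8.0085*w + 1.9932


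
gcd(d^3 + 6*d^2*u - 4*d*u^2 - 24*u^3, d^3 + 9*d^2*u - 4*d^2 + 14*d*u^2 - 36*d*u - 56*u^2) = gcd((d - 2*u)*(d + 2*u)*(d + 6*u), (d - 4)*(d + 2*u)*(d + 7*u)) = d + 2*u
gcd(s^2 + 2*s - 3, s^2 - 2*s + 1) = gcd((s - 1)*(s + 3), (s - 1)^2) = s - 1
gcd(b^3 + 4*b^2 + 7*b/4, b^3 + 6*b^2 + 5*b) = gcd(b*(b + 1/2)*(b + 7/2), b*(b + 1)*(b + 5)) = b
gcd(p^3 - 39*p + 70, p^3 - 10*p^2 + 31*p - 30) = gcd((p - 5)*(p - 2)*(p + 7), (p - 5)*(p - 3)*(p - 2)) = p^2 - 7*p + 10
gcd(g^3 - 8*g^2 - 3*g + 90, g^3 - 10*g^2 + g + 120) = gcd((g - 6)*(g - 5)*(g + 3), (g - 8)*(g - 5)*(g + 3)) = g^2 - 2*g - 15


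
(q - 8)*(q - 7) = q^2 - 15*q + 56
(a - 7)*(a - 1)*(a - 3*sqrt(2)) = a^3 - 8*a^2 - 3*sqrt(2)*a^2 + 7*a + 24*sqrt(2)*a - 21*sqrt(2)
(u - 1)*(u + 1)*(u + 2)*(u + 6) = u^4 + 8*u^3 + 11*u^2 - 8*u - 12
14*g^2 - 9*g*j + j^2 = (-7*g + j)*(-2*g + j)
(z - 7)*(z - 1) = z^2 - 8*z + 7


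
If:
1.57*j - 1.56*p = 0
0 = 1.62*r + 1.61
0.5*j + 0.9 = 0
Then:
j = -1.80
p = -1.81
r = -0.99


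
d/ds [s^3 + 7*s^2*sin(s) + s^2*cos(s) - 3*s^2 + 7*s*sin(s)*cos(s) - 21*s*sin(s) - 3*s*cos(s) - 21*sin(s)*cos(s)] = -s^2*sin(s) + 7*s^2*cos(s) + 3*s^2 + 17*s*sin(s) - 19*s*cos(s) + 7*s*cos(2*s) - 6*s - 21*sin(s) + 7*sin(2*s)/2 - 3*cos(s) - 21*cos(2*s)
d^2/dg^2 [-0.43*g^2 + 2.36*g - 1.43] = -0.860000000000000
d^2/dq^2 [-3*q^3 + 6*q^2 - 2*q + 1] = 12 - 18*q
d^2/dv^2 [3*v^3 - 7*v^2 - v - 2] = 18*v - 14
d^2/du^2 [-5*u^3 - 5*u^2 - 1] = -30*u - 10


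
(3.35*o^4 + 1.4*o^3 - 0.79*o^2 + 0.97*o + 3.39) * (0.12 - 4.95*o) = -16.5825*o^5 - 6.528*o^4 + 4.0785*o^3 - 4.8963*o^2 - 16.6641*o + 0.4068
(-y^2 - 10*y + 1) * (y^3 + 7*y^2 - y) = -y^5 - 17*y^4 - 68*y^3 + 17*y^2 - y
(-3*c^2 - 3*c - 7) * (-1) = 3*c^2 + 3*c + 7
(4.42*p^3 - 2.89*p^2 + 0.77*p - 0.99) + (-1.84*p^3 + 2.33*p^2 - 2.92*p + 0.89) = 2.58*p^3 - 0.56*p^2 - 2.15*p - 0.1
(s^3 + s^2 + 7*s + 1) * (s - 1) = s^4 + 6*s^2 - 6*s - 1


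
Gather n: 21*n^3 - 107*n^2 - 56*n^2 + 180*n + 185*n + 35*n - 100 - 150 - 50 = 21*n^3 - 163*n^2 + 400*n - 300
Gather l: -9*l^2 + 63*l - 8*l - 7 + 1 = -9*l^2 + 55*l - 6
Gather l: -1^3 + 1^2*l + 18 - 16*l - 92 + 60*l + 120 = 45*l + 45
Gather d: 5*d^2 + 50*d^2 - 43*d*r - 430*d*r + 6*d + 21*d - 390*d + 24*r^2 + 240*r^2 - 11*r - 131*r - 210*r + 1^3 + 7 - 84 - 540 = 55*d^2 + d*(-473*r - 363) + 264*r^2 - 352*r - 616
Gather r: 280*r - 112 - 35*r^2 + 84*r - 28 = -35*r^2 + 364*r - 140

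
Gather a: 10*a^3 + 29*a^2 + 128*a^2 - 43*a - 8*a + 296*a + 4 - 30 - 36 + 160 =10*a^3 + 157*a^2 + 245*a + 98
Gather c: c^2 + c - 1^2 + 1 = c^2 + c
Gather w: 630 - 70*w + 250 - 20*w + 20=900 - 90*w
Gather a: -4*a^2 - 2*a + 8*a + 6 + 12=-4*a^2 + 6*a + 18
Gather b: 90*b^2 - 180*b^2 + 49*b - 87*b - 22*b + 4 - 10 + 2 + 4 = -90*b^2 - 60*b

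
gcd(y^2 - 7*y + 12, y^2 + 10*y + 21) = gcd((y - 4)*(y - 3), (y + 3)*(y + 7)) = 1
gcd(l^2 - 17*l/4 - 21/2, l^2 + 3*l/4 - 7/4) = l + 7/4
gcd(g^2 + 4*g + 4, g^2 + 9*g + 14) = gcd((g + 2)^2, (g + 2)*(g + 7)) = g + 2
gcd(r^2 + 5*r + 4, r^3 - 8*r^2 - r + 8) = r + 1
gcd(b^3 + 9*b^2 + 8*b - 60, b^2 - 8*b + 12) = b - 2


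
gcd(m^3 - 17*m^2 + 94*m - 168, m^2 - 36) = m - 6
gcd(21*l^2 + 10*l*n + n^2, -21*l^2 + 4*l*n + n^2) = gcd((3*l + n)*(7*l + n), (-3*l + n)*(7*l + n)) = 7*l + n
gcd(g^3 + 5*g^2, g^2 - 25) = g + 5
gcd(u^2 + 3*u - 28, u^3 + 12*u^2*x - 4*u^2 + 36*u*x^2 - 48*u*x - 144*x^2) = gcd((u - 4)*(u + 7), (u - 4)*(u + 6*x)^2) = u - 4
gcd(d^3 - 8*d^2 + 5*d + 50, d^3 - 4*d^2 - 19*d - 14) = d + 2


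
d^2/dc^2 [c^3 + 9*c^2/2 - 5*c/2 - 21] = 6*c + 9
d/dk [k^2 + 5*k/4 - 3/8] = 2*k + 5/4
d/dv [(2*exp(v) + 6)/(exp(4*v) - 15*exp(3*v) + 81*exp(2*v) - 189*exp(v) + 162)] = 6*(27 - exp(2*v))*exp(v)/(exp(6*v) - 24*exp(5*v) + 234*exp(4*v) - 1188*exp(3*v) + 3321*exp(2*v) - 4860*exp(v) + 2916)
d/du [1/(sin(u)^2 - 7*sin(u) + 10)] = (7 - 2*sin(u))*cos(u)/(sin(u)^2 - 7*sin(u) + 10)^2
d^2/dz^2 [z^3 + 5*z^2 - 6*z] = 6*z + 10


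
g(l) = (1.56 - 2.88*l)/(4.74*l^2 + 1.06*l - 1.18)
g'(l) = (1.56 - 2.88*l)*(-9.48*l - 1.06)/(4.74*l^2 + 1.06*l - 1.18)^2 - 2.88/(4.74*l^2 + 1.06*l - 1.18)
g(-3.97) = 0.19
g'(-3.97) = 0.06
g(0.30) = -1.60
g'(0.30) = -7.72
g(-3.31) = 0.23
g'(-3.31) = 0.09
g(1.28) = -0.27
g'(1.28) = 0.08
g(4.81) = -0.11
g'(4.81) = 0.02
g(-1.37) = 0.88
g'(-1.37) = 1.21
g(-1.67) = 0.62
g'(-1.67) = 0.61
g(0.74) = -0.26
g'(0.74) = -0.36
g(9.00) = -0.06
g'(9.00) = 0.01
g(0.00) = -1.32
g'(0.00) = 1.25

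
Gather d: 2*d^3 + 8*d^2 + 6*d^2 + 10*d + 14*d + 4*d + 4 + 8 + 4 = 2*d^3 + 14*d^2 + 28*d + 16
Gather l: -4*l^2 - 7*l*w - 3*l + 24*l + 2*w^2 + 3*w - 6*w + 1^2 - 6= -4*l^2 + l*(21 - 7*w) + 2*w^2 - 3*w - 5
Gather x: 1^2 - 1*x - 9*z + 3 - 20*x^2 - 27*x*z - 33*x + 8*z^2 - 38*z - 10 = -20*x^2 + x*(-27*z - 34) + 8*z^2 - 47*z - 6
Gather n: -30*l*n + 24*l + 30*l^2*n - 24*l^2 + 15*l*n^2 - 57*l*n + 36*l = -24*l^2 + 15*l*n^2 + 60*l + n*(30*l^2 - 87*l)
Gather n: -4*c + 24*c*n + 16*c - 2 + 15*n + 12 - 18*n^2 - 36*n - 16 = 12*c - 18*n^2 + n*(24*c - 21) - 6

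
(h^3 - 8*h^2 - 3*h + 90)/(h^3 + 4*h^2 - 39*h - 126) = (h - 5)/(h + 7)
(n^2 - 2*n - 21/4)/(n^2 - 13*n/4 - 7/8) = 2*(2*n + 3)/(4*n + 1)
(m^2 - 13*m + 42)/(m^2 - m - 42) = (m - 6)/(m + 6)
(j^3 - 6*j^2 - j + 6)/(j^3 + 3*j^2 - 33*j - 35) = (j^2 - 7*j + 6)/(j^2 + 2*j - 35)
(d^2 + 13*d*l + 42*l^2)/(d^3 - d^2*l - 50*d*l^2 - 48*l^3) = (d + 7*l)/(d^2 - 7*d*l - 8*l^2)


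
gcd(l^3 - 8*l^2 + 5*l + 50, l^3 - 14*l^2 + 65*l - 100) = l^2 - 10*l + 25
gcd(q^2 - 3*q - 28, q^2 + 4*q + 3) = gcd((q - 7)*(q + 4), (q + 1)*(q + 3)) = 1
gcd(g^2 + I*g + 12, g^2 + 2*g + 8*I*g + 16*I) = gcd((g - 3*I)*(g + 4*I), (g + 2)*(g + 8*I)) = 1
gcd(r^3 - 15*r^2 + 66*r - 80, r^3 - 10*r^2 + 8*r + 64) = r - 8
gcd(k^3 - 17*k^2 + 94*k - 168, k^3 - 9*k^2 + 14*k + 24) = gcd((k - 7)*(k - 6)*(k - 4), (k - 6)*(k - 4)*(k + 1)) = k^2 - 10*k + 24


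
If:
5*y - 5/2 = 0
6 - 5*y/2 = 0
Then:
No Solution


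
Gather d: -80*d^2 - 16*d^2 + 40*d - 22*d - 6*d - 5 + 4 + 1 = -96*d^2 + 12*d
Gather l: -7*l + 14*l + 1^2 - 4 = 7*l - 3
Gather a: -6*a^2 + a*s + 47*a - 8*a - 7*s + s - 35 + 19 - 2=-6*a^2 + a*(s + 39) - 6*s - 18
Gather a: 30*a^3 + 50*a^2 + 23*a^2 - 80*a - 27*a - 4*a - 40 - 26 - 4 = 30*a^3 + 73*a^2 - 111*a - 70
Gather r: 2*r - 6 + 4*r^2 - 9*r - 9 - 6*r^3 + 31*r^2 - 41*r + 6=-6*r^3 + 35*r^2 - 48*r - 9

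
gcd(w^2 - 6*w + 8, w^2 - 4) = w - 2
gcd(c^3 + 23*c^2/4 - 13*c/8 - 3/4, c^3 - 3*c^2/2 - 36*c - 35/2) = 1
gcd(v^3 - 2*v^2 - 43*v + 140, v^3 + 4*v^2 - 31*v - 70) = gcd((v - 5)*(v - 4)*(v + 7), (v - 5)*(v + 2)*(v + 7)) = v^2 + 2*v - 35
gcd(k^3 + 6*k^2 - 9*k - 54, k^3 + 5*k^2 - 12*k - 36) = k^2 + 3*k - 18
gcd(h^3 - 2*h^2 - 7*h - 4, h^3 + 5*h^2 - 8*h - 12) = h + 1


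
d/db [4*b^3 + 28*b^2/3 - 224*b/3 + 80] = 12*b^2 + 56*b/3 - 224/3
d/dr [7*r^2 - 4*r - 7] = 14*r - 4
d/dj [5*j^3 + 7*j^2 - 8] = j*(15*j + 14)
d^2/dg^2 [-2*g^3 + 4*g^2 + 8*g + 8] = 8 - 12*g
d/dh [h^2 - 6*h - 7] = 2*h - 6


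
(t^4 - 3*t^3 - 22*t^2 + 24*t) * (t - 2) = t^5 - 5*t^4 - 16*t^3 + 68*t^2 - 48*t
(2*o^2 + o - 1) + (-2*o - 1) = 2*o^2 - o - 2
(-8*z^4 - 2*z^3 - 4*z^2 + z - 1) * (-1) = 8*z^4 + 2*z^3 + 4*z^2 - z + 1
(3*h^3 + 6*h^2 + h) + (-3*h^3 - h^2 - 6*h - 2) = 5*h^2 - 5*h - 2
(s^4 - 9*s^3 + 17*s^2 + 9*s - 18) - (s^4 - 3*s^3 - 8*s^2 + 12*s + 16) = -6*s^3 + 25*s^2 - 3*s - 34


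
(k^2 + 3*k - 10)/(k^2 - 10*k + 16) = (k + 5)/(k - 8)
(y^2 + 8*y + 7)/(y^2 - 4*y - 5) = (y + 7)/(y - 5)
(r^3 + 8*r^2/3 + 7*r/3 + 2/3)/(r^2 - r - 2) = (3*r^2 + 5*r + 2)/(3*(r - 2))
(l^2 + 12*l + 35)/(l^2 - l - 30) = (l + 7)/(l - 6)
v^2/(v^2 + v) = v/(v + 1)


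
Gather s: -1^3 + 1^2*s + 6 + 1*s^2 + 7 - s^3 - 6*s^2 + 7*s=-s^3 - 5*s^2 + 8*s + 12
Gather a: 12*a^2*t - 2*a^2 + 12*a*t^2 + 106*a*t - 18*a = a^2*(12*t - 2) + a*(12*t^2 + 106*t - 18)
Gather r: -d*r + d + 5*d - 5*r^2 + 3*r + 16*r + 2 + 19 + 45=6*d - 5*r^2 + r*(19 - d) + 66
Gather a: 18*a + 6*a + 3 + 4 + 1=24*a + 8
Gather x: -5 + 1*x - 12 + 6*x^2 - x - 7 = 6*x^2 - 24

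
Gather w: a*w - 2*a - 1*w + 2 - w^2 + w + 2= a*w - 2*a - w^2 + 4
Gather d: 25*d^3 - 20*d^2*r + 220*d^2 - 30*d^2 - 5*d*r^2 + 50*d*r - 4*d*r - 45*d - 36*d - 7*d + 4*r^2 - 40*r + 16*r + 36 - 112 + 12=25*d^3 + d^2*(190 - 20*r) + d*(-5*r^2 + 46*r - 88) + 4*r^2 - 24*r - 64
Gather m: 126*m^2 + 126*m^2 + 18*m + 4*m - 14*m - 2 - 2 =252*m^2 + 8*m - 4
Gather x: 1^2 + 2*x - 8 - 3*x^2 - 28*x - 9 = -3*x^2 - 26*x - 16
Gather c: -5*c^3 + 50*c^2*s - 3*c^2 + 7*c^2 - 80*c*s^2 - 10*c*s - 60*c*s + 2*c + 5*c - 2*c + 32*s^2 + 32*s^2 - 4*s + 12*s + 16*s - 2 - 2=-5*c^3 + c^2*(50*s + 4) + c*(-80*s^2 - 70*s + 5) + 64*s^2 + 24*s - 4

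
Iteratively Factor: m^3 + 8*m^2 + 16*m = (m + 4)*(m^2 + 4*m) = m*(m + 4)*(m + 4)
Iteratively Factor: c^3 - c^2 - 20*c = (c + 4)*(c^2 - 5*c) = (c - 5)*(c + 4)*(c)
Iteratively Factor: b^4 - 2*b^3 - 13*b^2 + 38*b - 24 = (b - 3)*(b^3 + b^2 - 10*b + 8) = (b - 3)*(b - 1)*(b^2 + 2*b - 8) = (b - 3)*(b - 1)*(b + 4)*(b - 2)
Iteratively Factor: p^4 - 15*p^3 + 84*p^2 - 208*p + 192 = (p - 3)*(p^3 - 12*p^2 + 48*p - 64) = (p - 4)*(p - 3)*(p^2 - 8*p + 16) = (p - 4)^2*(p - 3)*(p - 4)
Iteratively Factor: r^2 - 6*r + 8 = (r - 4)*(r - 2)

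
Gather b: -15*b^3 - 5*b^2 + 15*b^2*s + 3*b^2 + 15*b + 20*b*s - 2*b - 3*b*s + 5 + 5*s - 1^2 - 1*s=-15*b^3 + b^2*(15*s - 2) + b*(17*s + 13) + 4*s + 4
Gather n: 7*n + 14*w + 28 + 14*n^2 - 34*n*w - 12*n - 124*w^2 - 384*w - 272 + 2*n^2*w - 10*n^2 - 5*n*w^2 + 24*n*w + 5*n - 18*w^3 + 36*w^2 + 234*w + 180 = n^2*(2*w + 4) + n*(-5*w^2 - 10*w) - 18*w^3 - 88*w^2 - 136*w - 64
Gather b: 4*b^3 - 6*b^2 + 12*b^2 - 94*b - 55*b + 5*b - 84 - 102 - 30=4*b^3 + 6*b^2 - 144*b - 216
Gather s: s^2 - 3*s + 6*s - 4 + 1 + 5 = s^2 + 3*s + 2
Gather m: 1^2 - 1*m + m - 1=0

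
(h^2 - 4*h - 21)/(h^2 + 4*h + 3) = (h - 7)/(h + 1)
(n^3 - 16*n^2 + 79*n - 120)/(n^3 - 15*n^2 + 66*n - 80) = (n - 3)/(n - 2)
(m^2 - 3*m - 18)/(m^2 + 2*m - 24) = (m^2 - 3*m - 18)/(m^2 + 2*m - 24)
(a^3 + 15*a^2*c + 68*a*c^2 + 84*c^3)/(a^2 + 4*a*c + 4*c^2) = (a^2 + 13*a*c + 42*c^2)/(a + 2*c)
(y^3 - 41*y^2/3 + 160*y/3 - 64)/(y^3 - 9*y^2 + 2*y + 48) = (y - 8/3)/(y + 2)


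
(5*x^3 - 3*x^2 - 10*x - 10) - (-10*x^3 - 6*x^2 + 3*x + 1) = 15*x^3 + 3*x^2 - 13*x - 11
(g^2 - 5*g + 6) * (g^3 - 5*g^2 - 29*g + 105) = g^5 - 10*g^4 + 2*g^3 + 220*g^2 - 699*g + 630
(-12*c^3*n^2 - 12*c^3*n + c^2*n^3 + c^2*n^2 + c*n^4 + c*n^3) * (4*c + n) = -48*c^4*n^2 - 48*c^4*n - 8*c^3*n^3 - 8*c^3*n^2 + 5*c^2*n^4 + 5*c^2*n^3 + c*n^5 + c*n^4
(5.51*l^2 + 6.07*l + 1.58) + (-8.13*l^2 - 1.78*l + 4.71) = -2.62*l^2 + 4.29*l + 6.29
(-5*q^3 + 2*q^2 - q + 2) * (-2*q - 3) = 10*q^4 + 11*q^3 - 4*q^2 - q - 6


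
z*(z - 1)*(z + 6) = z^3 + 5*z^2 - 6*z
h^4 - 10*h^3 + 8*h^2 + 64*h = h*(h - 8)*(h - 4)*(h + 2)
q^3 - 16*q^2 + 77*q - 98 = (q - 7)^2*(q - 2)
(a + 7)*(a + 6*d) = a^2 + 6*a*d + 7*a + 42*d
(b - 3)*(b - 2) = b^2 - 5*b + 6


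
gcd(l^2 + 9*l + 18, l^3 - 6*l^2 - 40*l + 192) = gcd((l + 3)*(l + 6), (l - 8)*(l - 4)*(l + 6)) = l + 6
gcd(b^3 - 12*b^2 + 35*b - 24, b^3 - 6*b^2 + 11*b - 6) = b^2 - 4*b + 3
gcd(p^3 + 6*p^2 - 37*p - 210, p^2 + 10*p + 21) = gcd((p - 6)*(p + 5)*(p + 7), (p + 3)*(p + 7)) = p + 7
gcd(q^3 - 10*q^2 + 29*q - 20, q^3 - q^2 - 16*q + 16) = q^2 - 5*q + 4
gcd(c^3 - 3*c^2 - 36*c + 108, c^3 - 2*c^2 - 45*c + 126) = c^2 - 9*c + 18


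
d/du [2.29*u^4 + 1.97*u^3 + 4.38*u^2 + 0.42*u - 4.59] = 9.16*u^3 + 5.91*u^2 + 8.76*u + 0.42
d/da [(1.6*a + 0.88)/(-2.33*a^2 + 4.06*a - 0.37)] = (3.728*a^2 + 4.1008*a - 4.1648)/(5.4289*a^4 - 18.9196*a^3 + 18.2078*a^2 - 3.0044*a + 0.1369)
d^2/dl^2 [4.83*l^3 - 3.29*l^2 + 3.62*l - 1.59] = 28.98*l - 6.58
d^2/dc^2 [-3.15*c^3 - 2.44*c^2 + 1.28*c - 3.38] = -18.9*c - 4.88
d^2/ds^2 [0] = 0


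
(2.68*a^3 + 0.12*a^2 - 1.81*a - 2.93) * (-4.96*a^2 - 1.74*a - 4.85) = -13.2928*a^5 - 5.2584*a^4 - 4.2292*a^3 + 17.1002*a^2 + 13.8767*a + 14.2105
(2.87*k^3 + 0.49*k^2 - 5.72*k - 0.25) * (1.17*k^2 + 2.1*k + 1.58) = 3.3579*k^5 + 6.6003*k^4 - 1.1288*k^3 - 11.5303*k^2 - 9.5626*k - 0.395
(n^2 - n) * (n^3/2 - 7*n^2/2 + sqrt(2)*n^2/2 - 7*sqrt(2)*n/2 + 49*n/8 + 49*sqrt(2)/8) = n^5/2 - 4*n^4 + sqrt(2)*n^4/2 - 4*sqrt(2)*n^3 + 77*n^3/8 - 49*n^2/8 + 77*sqrt(2)*n^2/8 - 49*sqrt(2)*n/8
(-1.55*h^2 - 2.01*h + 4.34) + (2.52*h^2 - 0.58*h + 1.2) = 0.97*h^2 - 2.59*h + 5.54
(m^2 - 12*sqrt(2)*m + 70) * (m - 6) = m^3 - 12*sqrt(2)*m^2 - 6*m^2 + 70*m + 72*sqrt(2)*m - 420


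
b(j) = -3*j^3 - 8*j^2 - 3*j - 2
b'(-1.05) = 3.88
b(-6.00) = 376.00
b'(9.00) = -876.00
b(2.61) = -117.67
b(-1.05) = -4.20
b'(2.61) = -106.07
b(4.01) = -336.11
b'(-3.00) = -36.00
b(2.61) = -117.67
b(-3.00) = 16.00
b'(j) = -9*j^2 - 16*j - 3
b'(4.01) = -211.88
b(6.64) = -1252.90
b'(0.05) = -3.82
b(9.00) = -2864.00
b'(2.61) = -106.07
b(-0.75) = -2.98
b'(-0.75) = 3.94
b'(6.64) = -506.05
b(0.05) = -2.17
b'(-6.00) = -231.00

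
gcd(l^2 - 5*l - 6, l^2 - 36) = l - 6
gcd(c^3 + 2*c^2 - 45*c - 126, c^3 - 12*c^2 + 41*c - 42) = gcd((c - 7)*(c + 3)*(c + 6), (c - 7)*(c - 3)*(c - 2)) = c - 7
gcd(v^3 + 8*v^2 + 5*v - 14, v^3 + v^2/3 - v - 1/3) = v - 1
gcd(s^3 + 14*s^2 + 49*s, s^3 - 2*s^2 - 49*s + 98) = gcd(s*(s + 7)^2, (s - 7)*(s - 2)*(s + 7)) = s + 7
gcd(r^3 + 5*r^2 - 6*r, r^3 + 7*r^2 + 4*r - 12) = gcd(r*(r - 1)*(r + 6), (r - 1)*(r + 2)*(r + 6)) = r^2 + 5*r - 6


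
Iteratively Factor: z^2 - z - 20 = (z + 4)*(z - 5)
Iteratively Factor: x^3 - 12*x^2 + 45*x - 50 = (x - 5)*(x^2 - 7*x + 10) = (x - 5)^2*(x - 2)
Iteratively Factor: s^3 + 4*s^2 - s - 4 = (s - 1)*(s^2 + 5*s + 4) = (s - 1)*(s + 4)*(s + 1)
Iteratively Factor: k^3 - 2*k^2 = (k - 2)*(k^2) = k*(k - 2)*(k)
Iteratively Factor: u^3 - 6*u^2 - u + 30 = (u + 2)*(u^2 - 8*u + 15) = (u - 3)*(u + 2)*(u - 5)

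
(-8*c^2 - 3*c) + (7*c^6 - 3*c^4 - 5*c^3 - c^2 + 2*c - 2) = 7*c^6 - 3*c^4 - 5*c^3 - 9*c^2 - c - 2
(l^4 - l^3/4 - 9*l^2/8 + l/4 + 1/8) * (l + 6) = l^5 + 23*l^4/4 - 21*l^3/8 - 13*l^2/2 + 13*l/8 + 3/4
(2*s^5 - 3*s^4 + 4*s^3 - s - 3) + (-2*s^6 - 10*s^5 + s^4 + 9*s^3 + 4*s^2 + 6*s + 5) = -2*s^6 - 8*s^5 - 2*s^4 + 13*s^3 + 4*s^2 + 5*s + 2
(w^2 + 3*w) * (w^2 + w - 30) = w^4 + 4*w^3 - 27*w^2 - 90*w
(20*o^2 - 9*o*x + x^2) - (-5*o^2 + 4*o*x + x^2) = 25*o^2 - 13*o*x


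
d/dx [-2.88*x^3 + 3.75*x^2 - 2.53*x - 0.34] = -8.64*x^2 + 7.5*x - 2.53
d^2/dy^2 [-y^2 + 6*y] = -2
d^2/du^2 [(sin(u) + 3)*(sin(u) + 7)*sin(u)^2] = -16*sin(u)^4 - 90*sin(u)^3 - 72*sin(u)^2 + 60*sin(u) + 42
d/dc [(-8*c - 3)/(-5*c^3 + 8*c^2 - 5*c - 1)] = (-80*c^3 + 19*c^2 + 48*c - 7)/(25*c^6 - 80*c^5 + 114*c^4 - 70*c^3 + 9*c^2 + 10*c + 1)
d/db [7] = 0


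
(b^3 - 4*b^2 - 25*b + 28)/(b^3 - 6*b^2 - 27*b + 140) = (b^2 + 3*b - 4)/(b^2 + b - 20)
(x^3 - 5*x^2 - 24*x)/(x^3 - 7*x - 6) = x*(-x^2 + 5*x + 24)/(-x^3 + 7*x + 6)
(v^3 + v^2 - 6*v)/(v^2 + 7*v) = (v^2 + v - 6)/(v + 7)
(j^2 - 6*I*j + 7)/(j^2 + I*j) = (j - 7*I)/j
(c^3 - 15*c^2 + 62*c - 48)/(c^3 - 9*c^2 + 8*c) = (c - 6)/c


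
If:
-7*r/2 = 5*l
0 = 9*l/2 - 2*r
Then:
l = 0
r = 0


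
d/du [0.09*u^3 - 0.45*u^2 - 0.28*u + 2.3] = 0.27*u^2 - 0.9*u - 0.28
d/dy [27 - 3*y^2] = -6*y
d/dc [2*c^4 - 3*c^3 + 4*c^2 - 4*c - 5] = 8*c^3 - 9*c^2 + 8*c - 4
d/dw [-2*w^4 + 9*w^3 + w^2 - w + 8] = -8*w^3 + 27*w^2 + 2*w - 1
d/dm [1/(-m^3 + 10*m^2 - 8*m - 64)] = (3*m^2 - 20*m + 8)/(m^3 - 10*m^2 + 8*m + 64)^2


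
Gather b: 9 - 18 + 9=0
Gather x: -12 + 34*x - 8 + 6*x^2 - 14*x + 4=6*x^2 + 20*x - 16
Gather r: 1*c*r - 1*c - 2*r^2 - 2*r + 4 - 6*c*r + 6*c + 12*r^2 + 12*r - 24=5*c + 10*r^2 + r*(10 - 5*c) - 20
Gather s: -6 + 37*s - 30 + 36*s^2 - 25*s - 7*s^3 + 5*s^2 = -7*s^3 + 41*s^2 + 12*s - 36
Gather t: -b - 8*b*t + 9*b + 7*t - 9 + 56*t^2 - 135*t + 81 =8*b + 56*t^2 + t*(-8*b - 128) + 72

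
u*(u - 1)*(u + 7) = u^3 + 6*u^2 - 7*u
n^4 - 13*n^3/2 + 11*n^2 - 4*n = n*(n - 4)*(n - 2)*(n - 1/2)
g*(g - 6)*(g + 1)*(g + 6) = g^4 + g^3 - 36*g^2 - 36*g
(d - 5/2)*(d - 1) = d^2 - 7*d/2 + 5/2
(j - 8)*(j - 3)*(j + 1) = j^3 - 10*j^2 + 13*j + 24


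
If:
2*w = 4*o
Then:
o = w/2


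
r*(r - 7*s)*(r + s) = r^3 - 6*r^2*s - 7*r*s^2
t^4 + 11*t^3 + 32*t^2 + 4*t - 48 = (t - 1)*(t + 2)*(t + 4)*(t + 6)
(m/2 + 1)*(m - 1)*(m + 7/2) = m^3/2 + 9*m^2/4 + 3*m/4 - 7/2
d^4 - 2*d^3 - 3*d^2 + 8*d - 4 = (d - 2)*(d - 1)^2*(d + 2)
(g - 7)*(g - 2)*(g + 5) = g^3 - 4*g^2 - 31*g + 70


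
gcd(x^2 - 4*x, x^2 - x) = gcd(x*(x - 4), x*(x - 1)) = x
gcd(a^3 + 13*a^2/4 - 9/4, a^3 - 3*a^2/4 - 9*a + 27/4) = a^2 + 9*a/4 - 9/4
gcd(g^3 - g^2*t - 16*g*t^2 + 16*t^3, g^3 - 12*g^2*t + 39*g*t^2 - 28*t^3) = g^2 - 5*g*t + 4*t^2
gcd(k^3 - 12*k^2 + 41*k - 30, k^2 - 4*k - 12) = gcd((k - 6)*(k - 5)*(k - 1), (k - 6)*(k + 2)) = k - 6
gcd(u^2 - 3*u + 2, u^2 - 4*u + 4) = u - 2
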